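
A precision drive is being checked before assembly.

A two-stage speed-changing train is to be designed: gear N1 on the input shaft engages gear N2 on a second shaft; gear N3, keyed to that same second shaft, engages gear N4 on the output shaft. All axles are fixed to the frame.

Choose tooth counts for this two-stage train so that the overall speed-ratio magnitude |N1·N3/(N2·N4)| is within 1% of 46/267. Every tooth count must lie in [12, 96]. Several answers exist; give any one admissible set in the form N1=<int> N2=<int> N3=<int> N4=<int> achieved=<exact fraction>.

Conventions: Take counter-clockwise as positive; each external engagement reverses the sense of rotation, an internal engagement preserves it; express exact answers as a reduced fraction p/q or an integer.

N1=12 N2=18 N3=23 N4=89 achieved=46/267

2-stage fixed-axis compound train for ratio 46/267
target = 46/267 in lowest terms: an exact hit needs N1·N3 = k·46 and N2·N4 = k·267 for one integer k, every count in [12, 96]; additionally prefer no 1:1 stage (N1 ≠ N2, N3 ≠ N4)
k = 1…5: no 1:1-free in-range split of k·46 and k·267 into factor pairs; take k = 6
k = 6: N1·N3 = 276 = 12·23, N2·N4 = 1602 = 18·89
achieved = 12·23/(18·89) = 46/267; |achieved − target| = 0 ≤ 23/13350 ✓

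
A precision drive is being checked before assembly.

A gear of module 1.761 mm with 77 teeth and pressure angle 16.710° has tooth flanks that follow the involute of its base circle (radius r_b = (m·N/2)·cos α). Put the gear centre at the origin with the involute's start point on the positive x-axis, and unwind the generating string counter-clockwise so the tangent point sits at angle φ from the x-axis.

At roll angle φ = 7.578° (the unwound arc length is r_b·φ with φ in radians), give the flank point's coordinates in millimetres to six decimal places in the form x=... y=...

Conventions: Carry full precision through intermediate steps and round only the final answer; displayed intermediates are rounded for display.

single-mesh involute tooth geometry (77T wheel at module 1.761)
pitch radius r_p = m·N/2 = 1.761·77/2 = 67.798500
base radius r_b = r_p·cos α = 67.798500·cos 16.710° = 64.935527
roll angle φ = 7.578° = 0.13226105 rad
x = r_b·(cos φ + φ·sin φ) = 65.501004
y = r_b·(sin φ − φ·cos φ) = 0.049992

x=65.501004 y=0.049992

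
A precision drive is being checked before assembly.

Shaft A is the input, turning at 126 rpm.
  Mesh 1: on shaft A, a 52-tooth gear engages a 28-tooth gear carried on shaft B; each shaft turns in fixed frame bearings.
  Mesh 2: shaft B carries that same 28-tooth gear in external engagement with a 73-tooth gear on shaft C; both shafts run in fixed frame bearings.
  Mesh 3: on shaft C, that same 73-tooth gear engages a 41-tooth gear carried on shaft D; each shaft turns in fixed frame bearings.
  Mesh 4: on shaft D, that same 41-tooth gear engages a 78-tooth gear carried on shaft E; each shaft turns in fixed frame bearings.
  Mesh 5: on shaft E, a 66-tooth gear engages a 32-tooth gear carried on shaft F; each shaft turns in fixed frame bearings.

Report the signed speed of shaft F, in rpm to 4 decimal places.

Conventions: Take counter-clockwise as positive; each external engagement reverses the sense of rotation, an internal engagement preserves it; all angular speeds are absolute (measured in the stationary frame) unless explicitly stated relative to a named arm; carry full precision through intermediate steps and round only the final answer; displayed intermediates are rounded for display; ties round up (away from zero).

-173.2500 rpm

5-mesh fixed-axis compound train (all bearings frame-fixed)
mesh 1 [52T→28T]: ω = 126.0000×52/28 = 234.0000 rpm, sense flips to −
mesh 2 [28T→73T]: ω = 234.0000×28/73 = 89.7534 rpm, sense flips to +
mesh 3 [73T→41T]: ω = 89.7534×73/41 = 159.8049 rpm, sense flips to −
mesh 4 [41T→78T]: ω = 159.8049×41/78 = 84.0000 rpm, sense flips to +
mesh 5 [66T→32T]: ω = 84.0000×66/32 = 173.2500 rpm, sense flips to −
signed output speed = -173.2500 rpm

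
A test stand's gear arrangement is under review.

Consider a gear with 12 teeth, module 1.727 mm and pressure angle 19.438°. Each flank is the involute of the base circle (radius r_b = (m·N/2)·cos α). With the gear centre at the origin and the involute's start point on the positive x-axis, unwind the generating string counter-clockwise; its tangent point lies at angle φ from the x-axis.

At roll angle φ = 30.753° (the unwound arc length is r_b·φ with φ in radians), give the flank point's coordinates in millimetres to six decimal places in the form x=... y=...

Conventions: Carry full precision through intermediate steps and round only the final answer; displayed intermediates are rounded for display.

x=11.079150 y=0.489290

topology: single-mesh involute geometry — m = 1.727, N = 12
pitch radius r_p = m·N/2 = 1.727·12/2 = 10.362000
base radius r_b = r_p·cos α = 10.362000·cos 19.438° = 9.771388
roll angle φ = 30.753° = 0.53674110 rad
x = r_b·(cos φ + φ·sin φ) = 11.079150
y = r_b·(sin φ − φ·cos φ) = 0.489290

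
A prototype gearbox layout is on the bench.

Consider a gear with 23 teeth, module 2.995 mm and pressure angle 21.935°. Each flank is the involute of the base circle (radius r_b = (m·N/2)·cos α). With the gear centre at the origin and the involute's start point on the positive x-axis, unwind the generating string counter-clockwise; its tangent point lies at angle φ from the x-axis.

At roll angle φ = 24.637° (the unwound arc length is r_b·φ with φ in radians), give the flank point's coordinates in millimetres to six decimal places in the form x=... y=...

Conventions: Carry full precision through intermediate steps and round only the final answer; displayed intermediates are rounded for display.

class = single-mesh tooth geometry [base-circle involute, m = 2.995, 23T]
pitch radius r_p = m·N/2 = 2.995·23/2 = 34.442500
base radius r_b = r_p·cos α = 34.442500·cos 21.935° = 31.949147
roll angle φ = 24.637° = 0.42999677 rad
x = r_b·(cos φ + φ·sin φ) = 34.767666
y = r_b·(sin φ − φ·cos φ) = 0.831155

x=34.767666 y=0.831155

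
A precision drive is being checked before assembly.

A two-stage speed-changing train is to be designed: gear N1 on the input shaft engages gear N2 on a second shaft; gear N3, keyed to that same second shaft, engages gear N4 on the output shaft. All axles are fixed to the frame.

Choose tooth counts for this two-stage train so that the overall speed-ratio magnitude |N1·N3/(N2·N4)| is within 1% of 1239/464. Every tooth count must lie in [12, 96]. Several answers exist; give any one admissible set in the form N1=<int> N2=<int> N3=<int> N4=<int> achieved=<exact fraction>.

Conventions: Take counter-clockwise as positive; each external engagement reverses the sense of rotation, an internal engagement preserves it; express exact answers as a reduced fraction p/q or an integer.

N1=21 N2=16 N3=59 N4=29 achieved=1239/464

2-stage fixed-axis compound train for ratio 1239/464
target = 1239/464 in lowest terms: an exact hit needs N1·N3 = k·1239 and N2·N4 = k·464 for one integer k, every count in [12, 96]; additionally prefer no 1:1 stage (N1 ≠ N2, N3 ≠ N4)
k = 1: N1·N3 = 1239 = 21·59, N2·N4 = 464 = 16·29
achieved = 21·59/(16·29) = 1239/464; |achieved − target| = 0 ≤ 1239/46400 ✓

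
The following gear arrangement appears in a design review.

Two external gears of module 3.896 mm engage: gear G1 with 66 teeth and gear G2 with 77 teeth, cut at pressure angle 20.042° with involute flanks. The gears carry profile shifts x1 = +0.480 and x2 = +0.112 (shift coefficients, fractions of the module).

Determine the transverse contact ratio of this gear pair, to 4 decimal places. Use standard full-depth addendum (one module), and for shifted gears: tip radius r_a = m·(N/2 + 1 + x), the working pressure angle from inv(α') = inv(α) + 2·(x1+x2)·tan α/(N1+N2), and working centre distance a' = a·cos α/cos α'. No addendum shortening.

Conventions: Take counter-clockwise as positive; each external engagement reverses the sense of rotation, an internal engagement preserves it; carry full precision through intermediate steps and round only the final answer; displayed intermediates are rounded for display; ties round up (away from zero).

1.7320

single-mesh involute tooth geometry (66T engaging 77T at module 3.896)
base radii: r_b1 = 120.782135, r_b2 = 140.912490
tip radii: r_a1 = 134.334080, r_a2 = 154.328352
inv(α') = inv(20.042°) + 2·(+0.480+0.112)·tan α/(66+77) = 0.01802216  ⇒  α' = 21.25981°
a' = a·cos α / cos α' = 278.5640·cos 20.042°/cos 21.25981° = 280.804547
action lengths: √(r_a1²−r_b1²) = 58.798988, √(r_a2²−r_b2²) = 62.935763
base pitch p_b = π·m·cos α = 11.498432
CR = (58.798988 + 62.935763 − 280.804547·sin 21.25981°)/11.498432 = 1.732037
contact ratio ≈ 1.7320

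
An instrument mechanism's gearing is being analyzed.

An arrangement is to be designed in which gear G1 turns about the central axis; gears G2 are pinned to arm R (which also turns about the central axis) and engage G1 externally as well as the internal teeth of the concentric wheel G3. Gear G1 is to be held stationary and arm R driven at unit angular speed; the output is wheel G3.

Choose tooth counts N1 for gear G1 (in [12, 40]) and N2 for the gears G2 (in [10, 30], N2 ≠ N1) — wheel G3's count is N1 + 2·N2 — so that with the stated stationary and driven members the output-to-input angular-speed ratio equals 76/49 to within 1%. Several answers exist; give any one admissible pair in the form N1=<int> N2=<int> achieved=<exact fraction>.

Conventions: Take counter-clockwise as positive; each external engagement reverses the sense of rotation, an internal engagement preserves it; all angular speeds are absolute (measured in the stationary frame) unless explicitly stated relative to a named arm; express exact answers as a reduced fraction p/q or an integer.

topology: planetary set — design target 76/49, arm = carrier (Willis)
Willis with ω_sun = 0: ω_ring/ω_arm = (N1+N3)/N3; set equal to 76/49  ⇒  N3/N1 = 1/(76/49 − 1) = 49/27
N3 = N1 + 2·N2  ⇒  N2/N1 = (N3/N1 − 1)/2 = (49/27 − 1)/2 = 11/27
smallest multiple with N1 ≥ 12 and N2 ≥ 10: k = 1  ⇒  N1 = 1·27 = 27, N2 = 1·11 = 11 (N1 ≤ 40, N2 ≤ 30, N2 ≠ N1 ✓), N3 = 27 + 2·11 = 49
check: (N1+N3)/N3 with N1 = 27, N3 = 49 gives 76/49; |achieved − target| = 0 ≤ 19/1225 ✓

N1=27 N2=11 achieved=76/49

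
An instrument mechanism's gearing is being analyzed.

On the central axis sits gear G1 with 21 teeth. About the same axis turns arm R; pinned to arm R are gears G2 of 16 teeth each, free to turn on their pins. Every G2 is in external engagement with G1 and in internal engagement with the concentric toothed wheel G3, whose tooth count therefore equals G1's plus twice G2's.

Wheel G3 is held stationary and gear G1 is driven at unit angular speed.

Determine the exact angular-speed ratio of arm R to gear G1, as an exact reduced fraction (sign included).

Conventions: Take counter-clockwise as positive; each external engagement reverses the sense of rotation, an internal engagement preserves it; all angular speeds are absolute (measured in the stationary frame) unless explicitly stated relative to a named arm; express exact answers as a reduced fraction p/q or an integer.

recognized (axles ride arm R): planetary set, 21/16/53 teeth
ring teeth: 21 + 2·16 = 53
21(ω_sun−ω_arm) = −53(ω_ring−ω_arm),  ω_ring = 0, ω_sun = 1
21(1−ω_arm) = −53(0−ω_arm)  ⇒  74·ω_arm = 21  ⇒  ω_arm = 21/74
ω_out/ω_in = 21/74

21/74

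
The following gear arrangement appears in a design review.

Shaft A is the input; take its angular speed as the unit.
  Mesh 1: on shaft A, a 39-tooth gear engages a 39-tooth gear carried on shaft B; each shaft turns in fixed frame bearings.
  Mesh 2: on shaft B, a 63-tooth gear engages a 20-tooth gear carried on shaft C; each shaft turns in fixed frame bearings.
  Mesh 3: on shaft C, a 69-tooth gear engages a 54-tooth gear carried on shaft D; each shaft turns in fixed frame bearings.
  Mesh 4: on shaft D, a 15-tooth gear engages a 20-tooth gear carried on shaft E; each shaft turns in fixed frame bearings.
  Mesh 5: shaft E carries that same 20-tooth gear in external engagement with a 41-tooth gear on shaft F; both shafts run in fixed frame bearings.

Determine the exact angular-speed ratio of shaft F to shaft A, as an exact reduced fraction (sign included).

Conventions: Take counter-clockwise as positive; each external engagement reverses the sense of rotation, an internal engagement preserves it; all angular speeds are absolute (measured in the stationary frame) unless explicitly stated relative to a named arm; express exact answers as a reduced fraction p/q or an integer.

-483/328

class = fixed-axis compound train [5 meshes; 5 ratios multiply, 5 sense flips]
mesh 1 [39T→39T]: running ratio 1, sense −
mesh 2 [63T→20T]: running ratio 63/20, sense +
mesh 3 [69T→54T]: running ratio 161/40, sense −
mesh 4 [15T→20T]: running ratio 483/160, sense +
mesh 5 [20T→41T]: running ratio 483/328, sense −
ω_out/ω_in = -483/328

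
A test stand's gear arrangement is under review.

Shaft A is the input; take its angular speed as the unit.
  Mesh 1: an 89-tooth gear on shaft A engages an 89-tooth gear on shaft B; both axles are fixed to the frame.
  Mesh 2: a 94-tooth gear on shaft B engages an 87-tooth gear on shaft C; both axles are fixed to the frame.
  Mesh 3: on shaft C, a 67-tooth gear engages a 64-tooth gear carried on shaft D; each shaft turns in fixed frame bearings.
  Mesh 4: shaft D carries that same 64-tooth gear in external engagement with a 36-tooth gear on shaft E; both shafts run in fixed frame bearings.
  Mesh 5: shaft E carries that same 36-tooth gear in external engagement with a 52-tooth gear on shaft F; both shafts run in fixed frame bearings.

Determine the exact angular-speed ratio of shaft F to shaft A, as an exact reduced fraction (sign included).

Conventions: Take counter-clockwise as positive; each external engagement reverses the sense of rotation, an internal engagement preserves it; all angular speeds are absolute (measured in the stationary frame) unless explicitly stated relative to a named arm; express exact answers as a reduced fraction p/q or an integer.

-3149/2262

class = fixed-axis compound train [5 meshes; 5 ratios multiply, 5 sense flips]
mesh 1 [89T→89T]: running ratio 1, sense −
mesh 2 [94T→87T]: running ratio 94/87, sense +
mesh 3 [67T→64T]: running ratio 3149/2784, sense −
mesh 4 [64T→36T]: running ratio 3149/1566, sense +
mesh 5 [36T→52T]: running ratio 3149/2262, sense −
ω_out/ω_in = -3149/2262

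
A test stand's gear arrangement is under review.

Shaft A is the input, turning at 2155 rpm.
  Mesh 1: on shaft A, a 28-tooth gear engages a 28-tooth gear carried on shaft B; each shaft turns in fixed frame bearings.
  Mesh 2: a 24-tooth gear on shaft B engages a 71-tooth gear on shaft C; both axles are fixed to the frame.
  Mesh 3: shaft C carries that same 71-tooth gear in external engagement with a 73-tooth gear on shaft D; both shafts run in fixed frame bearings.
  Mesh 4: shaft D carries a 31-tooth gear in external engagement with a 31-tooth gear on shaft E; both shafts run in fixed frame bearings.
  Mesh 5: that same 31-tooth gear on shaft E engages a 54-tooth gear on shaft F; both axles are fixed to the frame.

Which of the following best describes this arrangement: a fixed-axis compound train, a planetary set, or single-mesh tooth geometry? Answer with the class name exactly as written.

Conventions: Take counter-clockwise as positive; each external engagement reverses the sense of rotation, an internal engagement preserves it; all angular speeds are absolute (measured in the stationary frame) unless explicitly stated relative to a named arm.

topology: fixed-axis compound train — 5 meshes, A→F
classification: fixed-axis compound train

fixed-axis compound train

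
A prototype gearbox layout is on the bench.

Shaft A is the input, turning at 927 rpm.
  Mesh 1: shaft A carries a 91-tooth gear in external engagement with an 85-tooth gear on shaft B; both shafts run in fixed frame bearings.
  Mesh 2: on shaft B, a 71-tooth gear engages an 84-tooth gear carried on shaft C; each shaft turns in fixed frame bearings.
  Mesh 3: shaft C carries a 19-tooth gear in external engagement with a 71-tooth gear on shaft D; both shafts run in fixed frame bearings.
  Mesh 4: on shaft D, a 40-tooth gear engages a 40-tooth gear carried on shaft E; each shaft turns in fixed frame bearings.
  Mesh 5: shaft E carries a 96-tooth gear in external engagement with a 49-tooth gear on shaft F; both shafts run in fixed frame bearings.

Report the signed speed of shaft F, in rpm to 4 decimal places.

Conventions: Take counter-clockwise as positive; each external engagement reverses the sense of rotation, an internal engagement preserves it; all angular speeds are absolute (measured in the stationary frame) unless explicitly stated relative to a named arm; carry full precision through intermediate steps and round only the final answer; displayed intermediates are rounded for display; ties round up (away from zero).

topology: fixed-axis compound train — 5 meshes, A→F
mesh 1 [91T→85T]: ω = 927.0000×91/85 = 992.4353 rpm, sense flips to −
mesh 2 [71T→84T]: ω = 992.4353×71/84 = 838.8441 rpm, sense flips to +
mesh 3 [19T→71T]: ω = 838.8441×19/71 = 224.4794 rpm, sense flips to −
mesh 4 [40T→40T]: ω = 224.4794×40/40 = 224.4794 rpm, sense flips to +
mesh 5 [96T→49T]: ω = 224.4794×96/49 = 439.7964 rpm, sense flips to −
signed output speed = -439.7964 rpm

-439.7964 rpm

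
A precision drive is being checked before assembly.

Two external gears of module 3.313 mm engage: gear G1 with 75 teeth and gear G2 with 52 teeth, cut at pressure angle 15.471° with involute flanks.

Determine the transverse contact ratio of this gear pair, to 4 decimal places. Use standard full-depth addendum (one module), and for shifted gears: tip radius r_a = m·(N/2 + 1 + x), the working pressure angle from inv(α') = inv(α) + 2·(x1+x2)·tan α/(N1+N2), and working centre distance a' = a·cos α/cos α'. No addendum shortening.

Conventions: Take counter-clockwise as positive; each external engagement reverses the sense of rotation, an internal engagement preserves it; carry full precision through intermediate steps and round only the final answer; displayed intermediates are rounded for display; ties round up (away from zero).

single-mesh involute tooth geometry (75T engaging 52T at module 3.313)
base radii: r_b1 = 119.735828, r_b2 = 83.016841
tip radii: r_a1 = 127.550500, r_a2 = 89.451000
no profile shift: α' = α, a' = a
action lengths: √(r_a1²−r_b1²) = 43.959773, √(r_a2²−r_b2²) = 33.311944
base pitch p_b = π·m·cos α = 10.030965
CR = (43.959773 + 33.311944 − 210.375500·sin 15.47100°)/10.030965 = 2.108862
contact ratio ≈ 2.1089

2.1089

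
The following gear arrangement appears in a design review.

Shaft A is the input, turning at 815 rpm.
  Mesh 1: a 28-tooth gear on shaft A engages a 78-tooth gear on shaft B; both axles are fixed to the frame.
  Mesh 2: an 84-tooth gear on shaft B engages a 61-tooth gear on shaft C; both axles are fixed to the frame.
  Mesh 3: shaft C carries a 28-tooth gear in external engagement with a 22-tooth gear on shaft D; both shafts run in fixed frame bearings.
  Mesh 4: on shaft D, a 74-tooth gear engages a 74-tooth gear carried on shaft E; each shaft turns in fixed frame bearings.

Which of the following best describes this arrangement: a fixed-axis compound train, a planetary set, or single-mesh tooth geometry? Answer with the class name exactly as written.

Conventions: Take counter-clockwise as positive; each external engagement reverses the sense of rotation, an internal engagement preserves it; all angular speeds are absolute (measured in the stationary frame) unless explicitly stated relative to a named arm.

class = fixed-axis compound train [4 meshes; 4 ratios multiply, 4 sense flips]
classification: fixed-axis compound train

fixed-axis compound train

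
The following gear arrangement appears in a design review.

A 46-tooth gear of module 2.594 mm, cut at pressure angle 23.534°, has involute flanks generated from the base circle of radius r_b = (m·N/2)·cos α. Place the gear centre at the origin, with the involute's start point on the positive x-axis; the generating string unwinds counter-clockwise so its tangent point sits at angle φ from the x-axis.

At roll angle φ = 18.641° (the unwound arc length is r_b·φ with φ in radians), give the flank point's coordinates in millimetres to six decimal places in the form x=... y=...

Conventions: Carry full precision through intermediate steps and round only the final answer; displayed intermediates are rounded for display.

topology: single-mesh involute geometry — m = 2.594, N = 46
pitch radius r_p = m·N/2 = 2.594·46/2 = 59.662000
base radius r_b = r_p·cos α = 59.662000·cos 23.534° = 54.699511
roll angle φ = 18.641° = 0.32534683 rad
x = r_b·(cos φ + φ·sin φ) = 57.518338
y = r_b·(sin φ − φ·cos φ) = 0.621295

x=57.518338 y=0.621295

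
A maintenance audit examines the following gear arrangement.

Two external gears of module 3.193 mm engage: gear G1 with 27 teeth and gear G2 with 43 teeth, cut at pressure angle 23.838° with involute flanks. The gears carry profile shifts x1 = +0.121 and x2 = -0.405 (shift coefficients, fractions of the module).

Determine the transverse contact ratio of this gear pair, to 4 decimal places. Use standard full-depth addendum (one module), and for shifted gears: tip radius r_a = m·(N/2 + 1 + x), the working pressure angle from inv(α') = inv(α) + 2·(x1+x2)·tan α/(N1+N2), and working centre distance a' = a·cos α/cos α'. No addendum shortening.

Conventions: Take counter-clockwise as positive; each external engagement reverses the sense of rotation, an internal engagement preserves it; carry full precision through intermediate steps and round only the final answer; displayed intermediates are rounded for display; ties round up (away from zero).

1.5625

topology: single-mesh involute geometry — m = 3.193, 27T/43T pair
base radii: r_b1 = 39.428248, r_b2 = 62.793136
tip radii: r_a1 = 46.684853, r_a2 = 70.549335
inv(α') = inv(23.838°) + 2·(+0.121-0.405)·tan α/(27+43) = 0.02220818  ⇒  α' = 22.72905°
a' = a·cos α / cos α' = 111.7550·cos 23.838°/cos 22.72905° = 110.828038
action lengths: √(r_a1²−r_b1²) = 24.997774, √(r_a2²−r_b2²) = 32.159457
base pitch p_b = π·m·cos α = 9.175370
CR = (24.997774 + 32.159457 − 110.828038·sin 22.72905°)/9.175370 = 1.562463
contact ratio ≈ 1.5625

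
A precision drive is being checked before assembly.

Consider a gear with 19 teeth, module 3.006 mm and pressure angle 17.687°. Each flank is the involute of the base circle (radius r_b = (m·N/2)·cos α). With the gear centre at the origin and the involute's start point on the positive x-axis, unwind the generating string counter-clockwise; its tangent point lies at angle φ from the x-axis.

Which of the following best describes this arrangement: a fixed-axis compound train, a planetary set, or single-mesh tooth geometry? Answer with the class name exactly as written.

single-mesh tooth geometry

recognized (one wheel, involute flank): single-mesh tooth geometry, m = 3.006, N = 19
classification: single-mesh tooth geometry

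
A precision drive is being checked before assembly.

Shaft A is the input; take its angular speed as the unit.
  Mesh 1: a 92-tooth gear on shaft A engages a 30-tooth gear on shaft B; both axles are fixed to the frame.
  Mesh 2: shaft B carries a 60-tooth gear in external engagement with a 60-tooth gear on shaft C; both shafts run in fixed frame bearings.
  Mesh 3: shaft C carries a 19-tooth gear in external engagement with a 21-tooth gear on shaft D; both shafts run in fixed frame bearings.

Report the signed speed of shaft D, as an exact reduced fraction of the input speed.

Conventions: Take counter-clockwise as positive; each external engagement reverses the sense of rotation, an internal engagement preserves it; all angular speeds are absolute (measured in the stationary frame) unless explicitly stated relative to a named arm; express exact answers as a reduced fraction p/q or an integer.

-874/315

3-mesh fixed-axis compound train (all bearings frame-fixed)
mesh 1 [92T→30T]: |ω|/ω_in = 1×92/30 = 46/15, sense flips to −
mesh 2 [60T→60T]: |ω|/ω_in = (46/15)×60/60 = 46/15, sense flips to +
mesh 3 [19T→21T]: |ω|/ω_in = (46/15)×19/21 = 874/315, sense flips to −
signed output speed (× input speed) = -874/315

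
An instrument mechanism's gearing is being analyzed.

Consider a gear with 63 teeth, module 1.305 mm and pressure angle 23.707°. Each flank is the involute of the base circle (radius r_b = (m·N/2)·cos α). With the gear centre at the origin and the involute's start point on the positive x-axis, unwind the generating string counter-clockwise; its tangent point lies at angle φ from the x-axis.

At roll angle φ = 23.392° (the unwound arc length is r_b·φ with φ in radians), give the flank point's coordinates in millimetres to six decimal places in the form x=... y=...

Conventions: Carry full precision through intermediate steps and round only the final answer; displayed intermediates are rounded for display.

single-mesh involute tooth geometry (63T wheel at module 1.305)
pitch radius r_p = m·N/2 = 1.305·63/2 = 41.107500
base radius r_b = r_p·cos α = 41.107500·cos 23.707° = 37.638581
roll angle φ = 23.392° = 0.40826742 rad
x = r_b·(cos φ + φ·sin φ) = 40.645915
y = r_b·(sin φ − φ·cos φ) = 0.839634

x=40.645915 y=0.839634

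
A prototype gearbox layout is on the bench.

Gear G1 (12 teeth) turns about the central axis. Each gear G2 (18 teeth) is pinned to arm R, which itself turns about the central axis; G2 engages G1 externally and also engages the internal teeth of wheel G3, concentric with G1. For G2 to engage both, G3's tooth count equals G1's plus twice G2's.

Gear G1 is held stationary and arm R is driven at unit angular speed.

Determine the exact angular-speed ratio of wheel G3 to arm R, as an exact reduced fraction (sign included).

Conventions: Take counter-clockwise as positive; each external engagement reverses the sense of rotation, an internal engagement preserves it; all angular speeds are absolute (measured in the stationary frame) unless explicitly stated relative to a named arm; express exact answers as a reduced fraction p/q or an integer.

planetary set (12T centre, 18T on arm, 48T internal) — Willis relation
ring teeth: 12 + 2·18 = 48
12(ω_sun−ω_arm) = −48(ω_ring−ω_arm),  ω_sun = 0, ω_arm = 1
ω_ring = 1 − (12/48)(0−1) = 5/4
ω_out/ω_in = 5/4

5/4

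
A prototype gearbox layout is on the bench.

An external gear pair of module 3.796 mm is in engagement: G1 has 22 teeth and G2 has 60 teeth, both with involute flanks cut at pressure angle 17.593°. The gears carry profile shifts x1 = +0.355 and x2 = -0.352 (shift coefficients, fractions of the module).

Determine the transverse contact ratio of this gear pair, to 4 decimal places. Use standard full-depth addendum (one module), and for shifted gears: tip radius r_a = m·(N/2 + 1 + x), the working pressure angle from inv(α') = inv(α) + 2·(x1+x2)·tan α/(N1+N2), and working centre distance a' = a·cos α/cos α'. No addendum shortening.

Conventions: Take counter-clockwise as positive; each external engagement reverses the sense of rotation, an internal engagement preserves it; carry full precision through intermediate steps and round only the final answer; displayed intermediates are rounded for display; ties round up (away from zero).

single-mesh involute tooth geometry (22T engaging 60T at module 3.796)
base radii: r_b1 = 39.802972, r_b2 = 108.553559
tip radii: r_a1 = 46.899580, r_a2 = 116.339808
inv(α') = inv(17.593°) + 2·(+0.355-0.352)·tan α/(22+60) = 0.01005165  ⇒  α' = 17.60621°
a' = a·cos α / cos α' = 155.6360·cos 17.593°/cos 17.60621° = 155.647384
action lengths: √(r_a1²−r_b1²) = 24.805121, √(r_a2²−r_b2²) = 41.845856
base pitch p_b = π·m·cos α = 11.367702
CR = (24.805121 + 41.845856 − 155.647384·sin 17.60621°)/11.367702 = 1.721703
contact ratio ≈ 1.7217

1.7217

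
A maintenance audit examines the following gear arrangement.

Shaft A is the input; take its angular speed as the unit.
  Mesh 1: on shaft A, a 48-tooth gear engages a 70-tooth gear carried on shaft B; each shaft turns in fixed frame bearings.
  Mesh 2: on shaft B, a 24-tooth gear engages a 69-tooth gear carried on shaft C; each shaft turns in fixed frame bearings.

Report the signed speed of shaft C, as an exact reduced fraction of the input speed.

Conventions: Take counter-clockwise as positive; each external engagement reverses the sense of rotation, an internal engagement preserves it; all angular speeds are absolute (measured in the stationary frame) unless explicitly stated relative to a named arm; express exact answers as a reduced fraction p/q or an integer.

192/805

2-mesh fixed-axis compound train (all bearings frame-fixed)
mesh 1 [48T→70T]: |ω|/ω_in = 1×48/70 = 24/35, sense flips to −
mesh 2 [24T→69T]: |ω|/ω_in = (24/35)×24/69 = 192/805, sense flips to +
signed output speed (× input speed) = 192/805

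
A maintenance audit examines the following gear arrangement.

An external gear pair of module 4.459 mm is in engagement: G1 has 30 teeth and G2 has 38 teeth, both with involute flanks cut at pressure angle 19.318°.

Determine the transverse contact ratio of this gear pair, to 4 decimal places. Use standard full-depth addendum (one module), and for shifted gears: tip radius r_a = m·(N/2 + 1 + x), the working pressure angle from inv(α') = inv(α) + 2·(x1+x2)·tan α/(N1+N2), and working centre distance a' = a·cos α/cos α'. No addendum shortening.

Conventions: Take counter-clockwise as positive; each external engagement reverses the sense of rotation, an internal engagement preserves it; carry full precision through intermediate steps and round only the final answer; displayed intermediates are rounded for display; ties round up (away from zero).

topology: single-mesh involute geometry — m = 4.459, 30T/38T pair
base radii: r_b1 = 63.119179, r_b2 = 79.950960
tip radii: r_a1 = 71.344000, r_a2 = 89.180000
no profile shift: α' = α, a' = a
action lengths: √(r_a1²−r_b1²) = 33.255611, √(r_a2²−r_b2²) = 39.508435
base pitch p_b = π·m·cos α = 13.219650
CR = (33.255611 + 39.508435 − 151.606000·sin 19.31800°)/13.219650 = 1.710418
contact ratio ≈ 1.7104

1.7104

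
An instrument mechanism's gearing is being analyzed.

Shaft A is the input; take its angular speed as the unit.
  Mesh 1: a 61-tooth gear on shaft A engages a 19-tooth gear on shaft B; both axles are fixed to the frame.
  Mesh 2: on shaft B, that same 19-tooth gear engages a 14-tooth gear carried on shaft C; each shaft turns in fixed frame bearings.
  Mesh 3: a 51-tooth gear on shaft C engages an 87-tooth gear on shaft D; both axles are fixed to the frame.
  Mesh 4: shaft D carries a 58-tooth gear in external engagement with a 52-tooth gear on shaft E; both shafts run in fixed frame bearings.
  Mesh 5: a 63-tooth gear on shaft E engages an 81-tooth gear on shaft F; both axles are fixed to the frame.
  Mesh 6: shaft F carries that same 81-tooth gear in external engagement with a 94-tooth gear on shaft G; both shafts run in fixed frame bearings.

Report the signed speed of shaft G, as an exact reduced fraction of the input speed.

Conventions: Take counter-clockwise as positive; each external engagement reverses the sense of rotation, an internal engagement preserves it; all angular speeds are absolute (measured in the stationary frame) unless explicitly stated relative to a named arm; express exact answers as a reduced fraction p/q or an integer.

6-mesh fixed-axis compound train (all bearings frame-fixed)
mesh 1 [61T→19T]: |ω|/ω_in = 1×61/19 = 61/19, sense flips to −
mesh 2 [19T→14T]: |ω|/ω_in = (61/19)×19/14 = 61/14, sense flips to +
mesh 3 [51T→87T]: |ω|/ω_in = (61/14)×51/87 = 1037/406, sense flips to −
mesh 4 [58T→52T]: |ω|/ω_in = (1037/406)×58/52 = 1037/364, sense flips to +
mesh 5 [63T→81T]: |ω|/ω_in = (1037/364)×63/81 = 1037/468, sense flips to −
mesh 6 [81T→94T]: |ω|/ω_in = (1037/468)×81/94 = 9333/4888, sense flips to +
signed output speed (× input speed) = 9333/4888

9333/4888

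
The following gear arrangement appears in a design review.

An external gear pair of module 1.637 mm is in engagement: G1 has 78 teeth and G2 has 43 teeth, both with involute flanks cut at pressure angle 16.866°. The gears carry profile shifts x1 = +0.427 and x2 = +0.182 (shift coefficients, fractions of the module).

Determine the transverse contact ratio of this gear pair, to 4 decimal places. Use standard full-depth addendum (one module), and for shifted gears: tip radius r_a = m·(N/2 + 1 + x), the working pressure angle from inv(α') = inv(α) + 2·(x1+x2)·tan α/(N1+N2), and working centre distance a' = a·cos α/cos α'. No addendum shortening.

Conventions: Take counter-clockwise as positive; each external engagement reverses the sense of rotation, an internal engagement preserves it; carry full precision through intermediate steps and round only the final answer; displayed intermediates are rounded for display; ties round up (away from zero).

1.8708

recognized (one external pair, fixed centres): single-mesh tooth geometry, m = 1.637, N1 = 78, N2 = 43
base radii: r_b1 = 61.096852, r_b2 = 33.681598
tip radii: r_a1 = 66.178999, r_a2 = 37.130434
inv(α') = inv(16.866°) + 2·(+0.427+0.182)·tan α/(78+43) = 0.01185972  ⇒  α' = 18.57659°
a' = a·cos α / cos α' = 99.0385·cos 16.866°/cos 18.57659° = 99.987956
action lengths: √(r_a1²−r_b1²) = 25.432942, √(r_a2²−r_b2²) = 15.627511
base pitch p_b = π·m·cos α = 4.921575
CR = (25.432942 + 15.627511 − 99.987956·sin 18.57659°)/4.921575 = 1.870761
contact ratio ≈ 1.8708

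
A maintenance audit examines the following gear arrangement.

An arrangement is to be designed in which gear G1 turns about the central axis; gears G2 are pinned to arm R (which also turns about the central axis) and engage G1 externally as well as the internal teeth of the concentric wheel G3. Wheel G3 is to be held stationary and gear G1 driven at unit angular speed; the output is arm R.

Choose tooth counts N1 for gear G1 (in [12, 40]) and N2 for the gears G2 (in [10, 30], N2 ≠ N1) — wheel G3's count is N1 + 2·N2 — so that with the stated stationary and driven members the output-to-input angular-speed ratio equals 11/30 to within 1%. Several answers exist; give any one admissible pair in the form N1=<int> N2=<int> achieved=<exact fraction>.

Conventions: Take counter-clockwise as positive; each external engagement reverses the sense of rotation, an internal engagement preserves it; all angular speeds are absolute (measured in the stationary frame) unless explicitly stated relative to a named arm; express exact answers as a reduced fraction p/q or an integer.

class = planetary set [ratio 11/30 wanted; Willis about the carrier]
Willis with ω_ring = 0: ω_arm/ω_sun = N1/(N1+N3); set equal to 11/30  ⇒  N3/N1 = 1/(11/30) − 1 = 19/11
N3 = N1 + 2·N2  ⇒  N2/N1 = (N3/N1 − 1)/2 = (19/11 − 1)/2 = 4/11
smallest multiple with N1 ≥ 12 and N2 ≥ 10: k = 3  ⇒  N1 = 3·11 = 33, N2 = 3·4 = 12 (N1 ≤ 40, N2 ≤ 30, N2 ≠ N1 ✓), N3 = 33 + 2·12 = 57
check: N1/(N1+N3) with N1 = 33, N3 = 57 gives 11/30; |achieved − target| = 0 ≤ 11/3000 ✓

N1=33 N2=12 achieved=11/30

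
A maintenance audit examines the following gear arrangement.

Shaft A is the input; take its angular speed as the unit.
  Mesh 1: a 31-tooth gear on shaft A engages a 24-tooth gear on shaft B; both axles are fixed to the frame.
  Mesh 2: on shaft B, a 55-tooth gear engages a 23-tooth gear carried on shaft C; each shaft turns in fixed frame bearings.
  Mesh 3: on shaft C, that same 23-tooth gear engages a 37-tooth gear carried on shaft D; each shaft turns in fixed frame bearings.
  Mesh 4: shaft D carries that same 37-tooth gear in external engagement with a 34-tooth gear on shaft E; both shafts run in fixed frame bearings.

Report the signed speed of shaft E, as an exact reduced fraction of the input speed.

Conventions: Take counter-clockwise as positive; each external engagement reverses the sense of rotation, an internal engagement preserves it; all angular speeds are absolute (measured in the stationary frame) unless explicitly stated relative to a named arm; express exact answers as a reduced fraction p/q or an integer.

4-mesh fixed-axis compound train (all bearings frame-fixed)
mesh 1 [31T→24T]: |ω|/ω_in = 1×31/24 = 31/24, sense flips to −
mesh 2 [55T→23T]: |ω|/ω_in = (31/24)×55/23 = 1705/552, sense flips to +
mesh 3 [23T→37T]: |ω|/ω_in = (1705/552)×23/37 = 1705/888, sense flips to −
mesh 4 [37T→34T]: |ω|/ω_in = (1705/888)×37/34 = 1705/816, sense flips to +
signed output speed (× input speed) = 1705/816

1705/816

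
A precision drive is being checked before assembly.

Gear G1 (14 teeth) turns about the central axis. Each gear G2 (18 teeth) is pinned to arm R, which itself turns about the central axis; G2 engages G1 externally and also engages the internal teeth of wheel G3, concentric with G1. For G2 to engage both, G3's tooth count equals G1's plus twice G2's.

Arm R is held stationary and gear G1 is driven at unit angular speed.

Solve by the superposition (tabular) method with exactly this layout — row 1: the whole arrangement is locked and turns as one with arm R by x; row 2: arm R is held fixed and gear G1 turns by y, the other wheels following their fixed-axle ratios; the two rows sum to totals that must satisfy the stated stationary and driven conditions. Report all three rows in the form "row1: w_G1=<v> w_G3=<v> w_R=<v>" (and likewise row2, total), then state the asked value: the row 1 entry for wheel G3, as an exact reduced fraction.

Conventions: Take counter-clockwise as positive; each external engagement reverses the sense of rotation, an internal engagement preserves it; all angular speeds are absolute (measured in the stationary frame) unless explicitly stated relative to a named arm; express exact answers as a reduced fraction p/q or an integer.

row1: w_G1=0 w_G3=0 w_R=0
row2: w_G1=1 w_G3=-7/25 w_R=0
total: w_G1=1 w_G3=-7/25 w_R=0
asked value: 0

recognized (axles ride arm R): planetary set, 14/18/50 teeth
row 1 (train locked, turned with arm): all members turn x
row 2 (arm held, sun turns y): ω_ring = −(14/50)·y, ω_arm = 0
boundary: total ω_arm = x = 0 and total ω_sun = x + y = 1  ⇒  y = 1, x = 0
row 2 ring = −(14/50)·1 = -7/25
totals (row 1 + row 2): sun 0 + 1 = 1, ring 0 + (-7/25) = -7/25, arm 0 + 0 = 0
asked cell (row1, ring) = 0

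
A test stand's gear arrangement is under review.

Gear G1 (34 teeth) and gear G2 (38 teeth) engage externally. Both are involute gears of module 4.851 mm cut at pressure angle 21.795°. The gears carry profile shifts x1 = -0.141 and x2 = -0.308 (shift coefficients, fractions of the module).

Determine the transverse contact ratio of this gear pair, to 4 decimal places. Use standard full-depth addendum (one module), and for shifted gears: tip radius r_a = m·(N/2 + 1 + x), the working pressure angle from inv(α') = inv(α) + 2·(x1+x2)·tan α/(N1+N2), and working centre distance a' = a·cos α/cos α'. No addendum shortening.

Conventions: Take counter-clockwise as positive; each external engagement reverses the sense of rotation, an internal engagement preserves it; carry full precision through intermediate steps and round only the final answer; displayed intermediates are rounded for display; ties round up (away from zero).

class = single-mesh tooth geometry [involute pair 34T × 38T, m = 4.851]
base radii: r_b1 = 76.572113, r_b2 = 85.580597
tip radii: r_a1 = 86.634009, r_a2 = 95.525892
inv(α') = inv(21.795°) + 2·(-0.141-0.308)·tan α/(34+38) = 0.01448846  ⇒  α' = 19.81833°
a' = a·cos α / cos α' = 174.6360·cos 21.795°/cos 19.81833° = 172.361257
action lengths: √(r_a1²−r_b1²) = 40.523611, √(r_a2²−r_b2²) = 42.440046
base pitch p_b = π·m·cos α = 14.150493
CR = (40.523611 + 42.440046 − 172.361257·sin 19.81833°)/14.150493 = 1.733261
contact ratio ≈ 1.7333

1.7333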